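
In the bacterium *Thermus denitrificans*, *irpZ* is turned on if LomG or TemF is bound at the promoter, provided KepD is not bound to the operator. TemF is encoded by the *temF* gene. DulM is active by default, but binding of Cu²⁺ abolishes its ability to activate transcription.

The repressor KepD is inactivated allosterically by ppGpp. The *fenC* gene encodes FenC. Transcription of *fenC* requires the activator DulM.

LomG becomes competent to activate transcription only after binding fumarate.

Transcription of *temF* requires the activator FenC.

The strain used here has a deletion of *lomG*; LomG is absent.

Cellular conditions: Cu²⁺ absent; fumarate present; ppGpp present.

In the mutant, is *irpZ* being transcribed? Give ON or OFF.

LomG is non-functional in this strain, so it has no effect.
ppGpp is present, so KepD is inactive.
Cu²⁺ is absent, so DulM is active.
No repressor is bound and DulM is active, so *fenC* is transcribed.
So FenC is produced and active.
No repressor is bound and FenC is active, so *temF* is transcribed.
So TemF is produced and active.
Activator TemF is present, so *irpZ* is transcribed.

ON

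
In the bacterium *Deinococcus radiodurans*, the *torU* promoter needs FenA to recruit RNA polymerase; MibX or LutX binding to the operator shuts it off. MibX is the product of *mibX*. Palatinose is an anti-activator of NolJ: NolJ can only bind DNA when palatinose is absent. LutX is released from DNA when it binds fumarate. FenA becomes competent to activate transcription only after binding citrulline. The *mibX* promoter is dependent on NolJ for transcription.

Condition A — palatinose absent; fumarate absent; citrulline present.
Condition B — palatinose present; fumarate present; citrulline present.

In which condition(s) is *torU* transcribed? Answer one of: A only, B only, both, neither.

Condition A:
Palatinose is absent, so NolJ is active.
No repressor is bound and NolJ is active, so *mibX* is transcribed.
So MibX is produced and active.
Fumarate is absent, so LutX is active.
Citrulline is present, so FenA is active.
With repressor MibX bound, *torU* is not transcribed.
→ *torU* is OFF in A.
Condition B:
Palatinose is present, so NolJ is inactive.
Required activator NolJ is absent, so *mibX* is not transcribed.
So MibX is not produced.
Fumarate is present, so LutX is inactive.
Citrulline is present, so FenA is active.
No repressor is bound and FenA is active, so *torU* is transcribed.
→ *torU* is ON in B.

B only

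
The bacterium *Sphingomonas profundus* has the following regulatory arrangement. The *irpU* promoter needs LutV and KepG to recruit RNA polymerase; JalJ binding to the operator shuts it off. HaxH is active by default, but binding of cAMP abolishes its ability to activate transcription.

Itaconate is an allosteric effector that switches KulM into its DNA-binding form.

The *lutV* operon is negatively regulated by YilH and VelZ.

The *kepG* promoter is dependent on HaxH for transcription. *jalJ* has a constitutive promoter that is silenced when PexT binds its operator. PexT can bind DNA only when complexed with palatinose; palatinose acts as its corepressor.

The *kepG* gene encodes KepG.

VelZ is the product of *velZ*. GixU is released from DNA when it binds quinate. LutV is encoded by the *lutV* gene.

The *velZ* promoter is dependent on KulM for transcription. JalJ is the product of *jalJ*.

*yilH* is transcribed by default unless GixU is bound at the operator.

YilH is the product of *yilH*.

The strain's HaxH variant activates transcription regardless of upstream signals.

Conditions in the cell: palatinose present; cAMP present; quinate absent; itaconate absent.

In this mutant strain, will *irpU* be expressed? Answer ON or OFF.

Palatinose is present, so PexT is active.
With repressor PexT bound, *jalJ* is not transcribed.
So JalJ is not produced.
Quinate is absent, so GixU is active.
With repressor GixU bound, *yilH* is not transcribed.
So YilH is not produced.
Itaconate is absent, so KulM is inactive.
Required activator KulM is absent, so *velZ* is not transcribed.
So VelZ is not produced.
With no repressor bound, *lutV* is transcribed.
So LutV is produced and active.
HaxH is constitutively active in this strain.
No repressor is bound and HaxH is active, so *kepG* is transcribed.
So KepG is produced and active.
No repressor is bound and LutV and KepG are active, so *irpU* is transcribed.

ON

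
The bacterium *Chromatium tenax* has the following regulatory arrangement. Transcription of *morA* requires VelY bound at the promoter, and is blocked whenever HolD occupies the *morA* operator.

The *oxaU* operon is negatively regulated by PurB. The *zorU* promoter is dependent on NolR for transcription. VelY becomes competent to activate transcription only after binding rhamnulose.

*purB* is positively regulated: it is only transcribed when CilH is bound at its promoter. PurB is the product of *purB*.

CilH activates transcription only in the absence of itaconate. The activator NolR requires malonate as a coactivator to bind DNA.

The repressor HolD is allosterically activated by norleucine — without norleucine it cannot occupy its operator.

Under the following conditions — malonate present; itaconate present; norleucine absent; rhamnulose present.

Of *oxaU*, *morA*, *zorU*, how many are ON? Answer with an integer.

Itaconate is present, so CilH is inactive.
Required activator CilH is absent, so *purB* is not transcribed.
So PurB is not produced.
With no repressor bound, *oxaU* is transcribed.
→ *oxaU* is ON.
Norleucine is absent, so HolD is inactive.
Rhamnulose is present, so VelY is active.
No repressor is bound and VelY is active, so *morA* is transcribed.
→ *morA* is ON.
Malonate is present, so NolR is active.
No repressor is bound and NolR is active, so *zorU* is transcribed.
→ *zorU* is ON.
3 of the 3 genes are transcribed.

3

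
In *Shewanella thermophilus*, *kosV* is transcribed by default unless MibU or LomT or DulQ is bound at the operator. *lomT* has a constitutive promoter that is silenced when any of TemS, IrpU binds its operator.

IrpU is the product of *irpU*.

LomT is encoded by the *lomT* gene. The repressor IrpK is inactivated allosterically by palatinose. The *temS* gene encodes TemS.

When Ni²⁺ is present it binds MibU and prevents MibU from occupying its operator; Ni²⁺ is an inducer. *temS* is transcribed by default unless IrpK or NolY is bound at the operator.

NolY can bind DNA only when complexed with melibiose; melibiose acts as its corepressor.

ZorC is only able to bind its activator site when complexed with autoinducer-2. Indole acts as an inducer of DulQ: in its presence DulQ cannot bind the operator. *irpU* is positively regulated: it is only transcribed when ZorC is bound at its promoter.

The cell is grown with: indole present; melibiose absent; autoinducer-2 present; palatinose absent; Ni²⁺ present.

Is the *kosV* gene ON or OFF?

ON

Ni²⁺ is present, so MibU is inactive.
Palatinose is absent, so IrpK is active.
Melibiose is absent, so NolY is inactive.
With repressor IrpK bound, *temS* is not transcribed.
So TemS is not produced.
Autoinducer-2 is present, so ZorC is active.
No repressor is bound and ZorC is active, so *irpU* is transcribed.
So IrpU is produced and active.
With repressor IrpU bound, *lomT* is not transcribed.
So LomT is not produced.
Indole is present, so DulQ is inactive.
With no repressor bound, *kosV* is transcribed.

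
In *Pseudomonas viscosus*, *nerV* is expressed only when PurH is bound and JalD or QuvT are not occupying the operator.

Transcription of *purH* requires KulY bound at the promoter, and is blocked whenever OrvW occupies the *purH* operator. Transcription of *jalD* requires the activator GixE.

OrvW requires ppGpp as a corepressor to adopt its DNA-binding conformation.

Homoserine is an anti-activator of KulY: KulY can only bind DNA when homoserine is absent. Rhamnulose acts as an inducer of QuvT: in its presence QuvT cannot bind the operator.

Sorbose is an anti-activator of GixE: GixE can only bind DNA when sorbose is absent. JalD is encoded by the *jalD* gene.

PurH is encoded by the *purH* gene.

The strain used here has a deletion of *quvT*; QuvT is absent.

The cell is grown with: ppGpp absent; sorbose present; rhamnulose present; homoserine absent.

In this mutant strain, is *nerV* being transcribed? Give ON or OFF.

ON

Sorbose is present, so GixE is inactive.
Required activator GixE is absent, so *jalD* is not transcribed.
So JalD is not produced.
QuvT is non-functional in this strain, so it has no effect.
ppGpp is absent, so OrvW is inactive.
Homoserine is absent, so KulY is active.
No repressor is bound and KulY is active, so *purH* is transcribed.
So PurH is produced and active.
No repressor is bound and PurH is active, so *nerV* is transcribed.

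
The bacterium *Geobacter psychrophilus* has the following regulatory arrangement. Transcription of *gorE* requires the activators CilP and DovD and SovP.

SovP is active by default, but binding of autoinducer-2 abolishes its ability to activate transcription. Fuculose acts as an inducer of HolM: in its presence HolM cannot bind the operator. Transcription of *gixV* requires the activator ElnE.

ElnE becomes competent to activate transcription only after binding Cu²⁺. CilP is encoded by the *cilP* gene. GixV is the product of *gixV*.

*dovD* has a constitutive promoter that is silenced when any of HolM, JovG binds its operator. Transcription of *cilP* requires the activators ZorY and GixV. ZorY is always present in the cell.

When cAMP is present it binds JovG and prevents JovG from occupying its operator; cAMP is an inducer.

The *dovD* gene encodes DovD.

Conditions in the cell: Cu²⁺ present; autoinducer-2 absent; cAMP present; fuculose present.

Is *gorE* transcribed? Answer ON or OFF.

ZorY is produced constitutively and is active.
Cu²⁺ is present, so ElnE is active.
No repressor is bound and ElnE is active, so *gixV* is transcribed.
So GixV is produced and active.
No repressor is bound and ZorY and GixV are active, so *cilP* is transcribed.
So CilP is produced and active.
Fuculose is present, so HolM is inactive.
cAMP is present, so JovG is inactive.
With no repressor bound, *dovD* is transcribed.
So DovD is produced and active.
Autoinducer-2 is absent, so SovP is active.
No repressor is bound and CilP and DovD and SovP are active, so *gorE* is transcribed.

ON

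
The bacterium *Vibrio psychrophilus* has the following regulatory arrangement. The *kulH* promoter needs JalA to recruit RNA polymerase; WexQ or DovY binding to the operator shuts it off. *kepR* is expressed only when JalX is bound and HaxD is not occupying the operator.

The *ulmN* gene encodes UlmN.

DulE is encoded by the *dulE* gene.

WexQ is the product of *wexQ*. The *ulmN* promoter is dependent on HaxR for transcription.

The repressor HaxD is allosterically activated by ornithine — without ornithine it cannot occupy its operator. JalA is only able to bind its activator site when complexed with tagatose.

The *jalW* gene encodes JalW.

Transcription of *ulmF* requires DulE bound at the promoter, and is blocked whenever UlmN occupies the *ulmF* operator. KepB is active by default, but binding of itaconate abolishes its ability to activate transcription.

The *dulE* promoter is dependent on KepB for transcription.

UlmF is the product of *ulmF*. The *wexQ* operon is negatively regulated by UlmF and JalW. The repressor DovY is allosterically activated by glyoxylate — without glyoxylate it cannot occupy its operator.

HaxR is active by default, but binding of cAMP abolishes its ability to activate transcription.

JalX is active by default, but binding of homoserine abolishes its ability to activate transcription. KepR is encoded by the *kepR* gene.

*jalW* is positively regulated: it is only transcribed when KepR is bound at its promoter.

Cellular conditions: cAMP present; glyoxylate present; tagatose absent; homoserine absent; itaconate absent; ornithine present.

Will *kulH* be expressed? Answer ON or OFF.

Tagatose is absent, so JalA is inactive.
cAMP is present, so HaxR is inactive.
Required activator HaxR is absent, so *ulmN* is not transcribed.
So UlmN is not produced.
Itaconate is absent, so KepB is active.
No repressor is bound and KepB is active, so *dulE* is transcribed.
So DulE is produced and active.
No repressor is bound and DulE is active, so *ulmF* is transcribed.
So UlmF is produced and active.
Ornithine is present, so HaxD is active.
Homoserine is absent, so JalX is active.
With repressor HaxD bound, *kepR* is not transcribed.
So KepR is not produced.
Required activator KepR is absent, so *jalW* is not transcribed.
So JalW is not produced.
With repressor UlmF bound, *wexQ* is not transcribed.
So WexQ is not produced.
Glyoxylate is present, so DovY is active.
With repressor DovY bound, *kulH* is not transcribed.

OFF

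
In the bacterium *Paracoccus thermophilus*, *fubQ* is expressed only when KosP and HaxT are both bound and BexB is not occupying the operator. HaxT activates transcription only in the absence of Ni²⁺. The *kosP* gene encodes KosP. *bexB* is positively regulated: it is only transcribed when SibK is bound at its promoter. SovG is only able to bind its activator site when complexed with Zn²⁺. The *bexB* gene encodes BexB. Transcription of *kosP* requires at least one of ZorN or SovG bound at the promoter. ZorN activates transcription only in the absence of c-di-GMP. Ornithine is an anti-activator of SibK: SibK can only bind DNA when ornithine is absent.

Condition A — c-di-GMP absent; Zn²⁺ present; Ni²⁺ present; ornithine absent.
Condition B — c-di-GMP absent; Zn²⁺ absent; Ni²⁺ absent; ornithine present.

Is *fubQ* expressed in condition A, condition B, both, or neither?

B only

Condition A:
c-di-GMP is absent, so ZorN is active.
Zn²⁺ is present, so SovG is active.
Activator ZorN is present, so *kosP* is transcribed.
So KosP is produced and active.
Ni²⁺ is present, so HaxT is inactive.
Ornithine is absent, so SibK is active.
No repressor is bound and SibK is active, so *bexB* is transcribed.
So BexB is produced and active.
With repressor BexB bound, *fubQ* is not transcribed.
→ *fubQ* is OFF in A.
Condition B:
c-di-GMP is absent, so ZorN is active.
Zn²⁺ is absent, so SovG is inactive.
Activator ZorN is present, so *kosP* is transcribed.
So KosP is produced and active.
Ni²⁺ is absent, so HaxT is active.
Ornithine is present, so SibK is inactive.
Required activator SibK is absent, so *bexB* is not transcribed.
So BexB is not produced.
No repressor is bound and KosP and HaxT are active, so *fubQ* is transcribed.
→ *fubQ* is ON in B.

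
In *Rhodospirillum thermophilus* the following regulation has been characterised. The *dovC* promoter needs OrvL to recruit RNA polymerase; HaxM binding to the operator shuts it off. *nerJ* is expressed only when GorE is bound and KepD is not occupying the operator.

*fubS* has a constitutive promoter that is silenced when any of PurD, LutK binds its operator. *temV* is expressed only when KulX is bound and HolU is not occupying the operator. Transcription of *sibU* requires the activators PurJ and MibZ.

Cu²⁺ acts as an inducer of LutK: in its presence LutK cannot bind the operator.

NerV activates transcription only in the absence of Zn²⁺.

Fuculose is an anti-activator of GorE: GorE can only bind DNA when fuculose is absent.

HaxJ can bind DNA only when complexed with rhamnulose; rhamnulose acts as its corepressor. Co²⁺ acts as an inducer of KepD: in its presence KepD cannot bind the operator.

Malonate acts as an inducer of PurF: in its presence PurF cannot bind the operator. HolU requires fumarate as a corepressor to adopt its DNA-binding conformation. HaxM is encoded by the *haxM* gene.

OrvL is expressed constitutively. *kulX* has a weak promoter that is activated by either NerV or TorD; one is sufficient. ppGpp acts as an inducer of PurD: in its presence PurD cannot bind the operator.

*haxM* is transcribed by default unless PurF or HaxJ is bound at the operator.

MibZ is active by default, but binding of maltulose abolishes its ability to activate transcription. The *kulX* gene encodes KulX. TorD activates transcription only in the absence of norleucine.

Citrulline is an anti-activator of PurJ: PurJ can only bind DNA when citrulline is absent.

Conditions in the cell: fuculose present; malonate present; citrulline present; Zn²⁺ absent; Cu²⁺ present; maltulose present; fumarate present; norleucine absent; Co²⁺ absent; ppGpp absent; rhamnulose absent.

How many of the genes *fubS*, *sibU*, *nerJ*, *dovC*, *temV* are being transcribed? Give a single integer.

0

ppGpp is absent, so PurD is active.
Cu²⁺ is present, so LutK is inactive.
With repressor PurD bound, *fubS* is not transcribed.
→ *fubS* is OFF.
Citrulline is present, so PurJ is inactive.
Maltulose is present, so MibZ is inactive.
Required activator PurJ is absent, so *sibU* is not transcribed.
→ *sibU* is OFF.
Co²⁺ is absent, so KepD is active.
Fuculose is present, so GorE is inactive.
With repressor KepD bound, *nerJ* is not transcribed.
→ *nerJ* is OFF.
OrvL is produced constitutively and is active.
Malonate is present, so PurF is inactive.
Rhamnulose is absent, so HaxJ is inactive.
With no repressor bound, *haxM* is transcribed.
So HaxM is produced and active.
With repressor HaxM bound, *dovC* is not transcribed.
→ *dovC* is OFF.
Fumarate is present, so HolU is active.
Zn²⁺ is absent, so NerV is active.
Norleucine is absent, so TorD is active.
Activator NerV is present, so *kulX* is transcribed.
So KulX is produced and active.
With repressor HolU bound, *temV* is not transcribed.
→ *temV* is OFF.
0 of the 5 genes are transcribed.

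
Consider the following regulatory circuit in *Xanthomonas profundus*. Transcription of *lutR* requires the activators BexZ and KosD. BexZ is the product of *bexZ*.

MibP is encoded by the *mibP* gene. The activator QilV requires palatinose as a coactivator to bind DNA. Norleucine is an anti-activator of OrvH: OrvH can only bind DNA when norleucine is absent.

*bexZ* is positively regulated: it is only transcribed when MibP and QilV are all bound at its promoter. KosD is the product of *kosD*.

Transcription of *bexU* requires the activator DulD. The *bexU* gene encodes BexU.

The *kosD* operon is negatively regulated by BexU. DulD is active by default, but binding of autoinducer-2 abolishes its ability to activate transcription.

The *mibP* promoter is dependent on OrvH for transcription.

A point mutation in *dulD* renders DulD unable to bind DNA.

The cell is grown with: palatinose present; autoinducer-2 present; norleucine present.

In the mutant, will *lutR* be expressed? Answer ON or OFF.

OFF

Norleucine is present, so OrvH is inactive.
Required activator OrvH is absent, so *mibP* is not transcribed.
So MibP is not produced.
Palatinose is present, so QilV is active.
Required activator MibP is absent, so *bexZ* is not transcribed.
So BexZ is not produced.
DulD is non-functional in this strain, so it has no effect.
Required activator DulD is absent, so *bexU* is not transcribed.
So BexU is not produced.
With no repressor bound, *kosD* is transcribed.
So KosD is produced and active.
Required activator BexZ is absent, so *lutR* is not transcribed.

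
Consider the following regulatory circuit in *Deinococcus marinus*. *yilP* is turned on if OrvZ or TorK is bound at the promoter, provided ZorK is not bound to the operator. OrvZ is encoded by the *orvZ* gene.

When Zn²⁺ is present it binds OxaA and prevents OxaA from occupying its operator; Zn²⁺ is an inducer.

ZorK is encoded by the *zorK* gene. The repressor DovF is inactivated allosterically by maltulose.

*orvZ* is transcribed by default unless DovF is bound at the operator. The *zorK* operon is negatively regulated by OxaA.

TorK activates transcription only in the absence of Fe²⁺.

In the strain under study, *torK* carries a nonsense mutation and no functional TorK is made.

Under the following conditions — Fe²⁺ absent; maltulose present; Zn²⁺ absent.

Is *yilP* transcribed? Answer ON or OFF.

ON

Maltulose is present, so DovF is inactive.
With no repressor bound, *orvZ* is transcribed.
So OrvZ is produced and active.
Zn²⁺ is absent, so OxaA is active.
With repressor OxaA bound, *zorK* is not transcribed.
So ZorK is not produced.
TorK is non-functional in this strain, so it has no effect.
Activator OrvZ is present, so *yilP* is transcribed.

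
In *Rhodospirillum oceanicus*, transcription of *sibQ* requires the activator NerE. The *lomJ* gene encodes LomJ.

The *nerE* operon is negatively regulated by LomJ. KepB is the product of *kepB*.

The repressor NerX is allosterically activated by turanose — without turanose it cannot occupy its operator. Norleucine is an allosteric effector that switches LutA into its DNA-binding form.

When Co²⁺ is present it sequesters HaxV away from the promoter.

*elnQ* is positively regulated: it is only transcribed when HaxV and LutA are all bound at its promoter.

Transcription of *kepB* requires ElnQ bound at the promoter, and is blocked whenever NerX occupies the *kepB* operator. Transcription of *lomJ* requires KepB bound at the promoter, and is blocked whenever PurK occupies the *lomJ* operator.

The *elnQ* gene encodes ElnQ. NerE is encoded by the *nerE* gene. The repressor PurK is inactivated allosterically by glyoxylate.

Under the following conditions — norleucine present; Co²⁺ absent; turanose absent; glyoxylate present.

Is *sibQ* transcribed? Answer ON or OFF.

Co²⁺ is absent, so HaxV is active.
Norleucine is present, so LutA is active.
No repressor is bound and HaxV and LutA are active, so *elnQ* is transcribed.
So ElnQ is produced and active.
Turanose is absent, so NerX is inactive.
No repressor is bound and ElnQ is active, so *kepB* is transcribed.
So KepB is produced and active.
Glyoxylate is present, so PurK is inactive.
No repressor is bound and KepB is active, so *lomJ* is transcribed.
So LomJ is produced and active.
With repressor LomJ bound, *nerE* is not transcribed.
So NerE is not produced.
Required activator NerE is absent, so *sibQ* is not transcribed.

OFF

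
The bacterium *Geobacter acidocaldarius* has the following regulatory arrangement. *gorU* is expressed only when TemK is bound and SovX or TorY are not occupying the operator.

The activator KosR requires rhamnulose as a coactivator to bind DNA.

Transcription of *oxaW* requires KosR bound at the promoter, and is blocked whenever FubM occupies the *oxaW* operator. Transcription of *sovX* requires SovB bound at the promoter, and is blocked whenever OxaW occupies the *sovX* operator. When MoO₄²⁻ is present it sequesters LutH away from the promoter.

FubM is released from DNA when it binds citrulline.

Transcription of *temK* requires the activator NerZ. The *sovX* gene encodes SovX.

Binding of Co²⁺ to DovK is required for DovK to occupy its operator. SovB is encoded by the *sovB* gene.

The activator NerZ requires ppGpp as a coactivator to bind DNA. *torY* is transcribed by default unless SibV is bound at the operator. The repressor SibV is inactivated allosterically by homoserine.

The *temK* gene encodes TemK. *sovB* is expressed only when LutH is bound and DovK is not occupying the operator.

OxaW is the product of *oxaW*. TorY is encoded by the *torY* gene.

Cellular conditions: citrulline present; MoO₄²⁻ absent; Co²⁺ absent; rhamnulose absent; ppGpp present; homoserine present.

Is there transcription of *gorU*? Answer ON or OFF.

OFF

Co²⁺ is absent, so DovK is inactive.
MoO₄²⁻ is absent, so LutH is active.
No repressor is bound and LutH is active, so *sovB* is transcribed.
So SovB is produced and active.
Rhamnulose is absent, so KosR is inactive.
Citrulline is present, so FubM is inactive.
Required activator KosR is absent, so *oxaW* is not transcribed.
So OxaW is not produced.
No repressor is bound and SovB is active, so *sovX* is transcribed.
So SovX is produced and active.
ppGpp is present, so NerZ is active.
No repressor is bound and NerZ is active, so *temK* is transcribed.
So TemK is produced and active.
Homoserine is present, so SibV is inactive.
With no repressor bound, *torY* is transcribed.
So TorY is produced and active.
With repressor SovX bound, *gorU* is not transcribed.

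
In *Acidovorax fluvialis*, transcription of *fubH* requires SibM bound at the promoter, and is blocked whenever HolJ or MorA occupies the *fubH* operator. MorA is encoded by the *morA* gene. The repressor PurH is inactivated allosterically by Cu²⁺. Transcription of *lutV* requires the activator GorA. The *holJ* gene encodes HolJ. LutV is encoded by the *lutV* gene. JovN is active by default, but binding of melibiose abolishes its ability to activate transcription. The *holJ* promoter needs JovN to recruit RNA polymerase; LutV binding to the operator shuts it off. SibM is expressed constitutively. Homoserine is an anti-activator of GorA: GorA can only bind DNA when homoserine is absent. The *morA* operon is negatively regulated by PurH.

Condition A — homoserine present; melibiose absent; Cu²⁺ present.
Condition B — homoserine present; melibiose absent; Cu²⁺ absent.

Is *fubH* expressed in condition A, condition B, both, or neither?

neither

Condition A:
SibM is produced constitutively and is active.
Homoserine is present, so GorA is inactive.
Required activator GorA is absent, so *lutV* is not transcribed.
So LutV is not produced.
Melibiose is absent, so JovN is active.
No repressor is bound and JovN is active, so *holJ* is transcribed.
So HolJ is produced and active.
Cu²⁺ is present, so PurH is inactive.
With no repressor bound, *morA* is transcribed.
So MorA is produced and active.
With repressor HolJ bound, *fubH* is not transcribed.
→ *fubH* is OFF in A.
Condition B:
SibM is produced constitutively and is active.
Homoserine is present, so GorA is inactive.
Required activator GorA is absent, so *lutV* is not transcribed.
So LutV is not produced.
Melibiose is absent, so JovN is active.
No repressor is bound and JovN is active, so *holJ* is transcribed.
So HolJ is produced and active.
Cu²⁺ is absent, so PurH is active.
With repressor PurH bound, *morA* is not transcribed.
So MorA is not produced.
With repressor HolJ bound, *fubH* is not transcribed.
→ *fubH* is OFF in B.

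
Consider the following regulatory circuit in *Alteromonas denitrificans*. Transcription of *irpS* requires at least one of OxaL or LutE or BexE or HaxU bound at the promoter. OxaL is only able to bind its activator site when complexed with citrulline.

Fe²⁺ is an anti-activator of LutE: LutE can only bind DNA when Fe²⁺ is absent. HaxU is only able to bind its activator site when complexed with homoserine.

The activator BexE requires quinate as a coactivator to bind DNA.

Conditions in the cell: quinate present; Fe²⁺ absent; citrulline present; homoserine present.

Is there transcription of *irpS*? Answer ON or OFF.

ON

Citrulline is present, so OxaL is active.
Fe²⁺ is absent, so LutE is active.
Quinate is present, so BexE is active.
Homoserine is present, so HaxU is active.
Activator OxaL is present, so *irpS* is transcribed.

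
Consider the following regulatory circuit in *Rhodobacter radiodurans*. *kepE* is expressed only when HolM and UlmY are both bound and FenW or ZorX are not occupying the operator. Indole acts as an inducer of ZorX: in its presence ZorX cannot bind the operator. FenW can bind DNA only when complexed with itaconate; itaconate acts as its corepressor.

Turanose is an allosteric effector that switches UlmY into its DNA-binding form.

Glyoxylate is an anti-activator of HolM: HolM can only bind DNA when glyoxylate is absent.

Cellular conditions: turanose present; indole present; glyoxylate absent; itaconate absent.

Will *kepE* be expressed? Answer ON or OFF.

Itaconate is absent, so FenW is inactive.
Indole is present, so ZorX is inactive.
Glyoxylate is absent, so HolM is active.
Turanose is present, so UlmY is active.
No repressor is bound and HolM and UlmY are active, so *kepE* is transcribed.

ON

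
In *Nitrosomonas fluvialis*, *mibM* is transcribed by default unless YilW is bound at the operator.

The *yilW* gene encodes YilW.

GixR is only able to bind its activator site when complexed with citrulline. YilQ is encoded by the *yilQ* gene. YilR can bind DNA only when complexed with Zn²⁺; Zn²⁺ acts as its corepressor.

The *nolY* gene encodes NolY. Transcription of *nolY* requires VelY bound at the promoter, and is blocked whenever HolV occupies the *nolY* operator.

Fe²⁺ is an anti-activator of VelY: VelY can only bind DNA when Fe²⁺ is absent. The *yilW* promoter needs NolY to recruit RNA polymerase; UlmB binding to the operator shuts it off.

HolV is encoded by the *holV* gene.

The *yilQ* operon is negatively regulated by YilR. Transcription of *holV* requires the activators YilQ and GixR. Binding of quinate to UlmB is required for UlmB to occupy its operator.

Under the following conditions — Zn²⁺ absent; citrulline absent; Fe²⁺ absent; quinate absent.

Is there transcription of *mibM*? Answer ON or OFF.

Zn²⁺ is absent, so YilR is inactive.
With no repressor bound, *yilQ* is transcribed.
So YilQ is produced and active.
Citrulline is absent, so GixR is inactive.
Required activator GixR is absent, so *holV* is not transcribed.
So HolV is not produced.
Fe²⁺ is absent, so VelY is active.
No repressor is bound and VelY is active, so *nolY* is transcribed.
So NolY is produced and active.
Quinate is absent, so UlmB is inactive.
No repressor is bound and NolY is active, so *yilW* is transcribed.
So YilW is produced and active.
With repressor YilW bound, *mibM* is not transcribed.

OFF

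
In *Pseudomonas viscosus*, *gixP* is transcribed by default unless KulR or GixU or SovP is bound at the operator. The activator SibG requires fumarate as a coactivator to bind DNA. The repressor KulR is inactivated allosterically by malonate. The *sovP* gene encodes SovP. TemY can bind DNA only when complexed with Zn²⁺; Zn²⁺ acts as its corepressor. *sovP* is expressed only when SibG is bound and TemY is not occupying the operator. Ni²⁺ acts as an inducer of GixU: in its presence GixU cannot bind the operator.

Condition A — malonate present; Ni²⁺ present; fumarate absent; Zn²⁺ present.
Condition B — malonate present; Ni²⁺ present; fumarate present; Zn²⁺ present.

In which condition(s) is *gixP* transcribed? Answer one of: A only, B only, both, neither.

Condition A:
Malonate is present, so KulR is inactive.
Ni²⁺ is present, so GixU is inactive.
Fumarate is absent, so SibG is inactive.
Zn²⁺ is present, so TemY is active.
With repressor TemY bound, *sovP* is not transcribed.
So SovP is not produced.
With no repressor bound, *gixP* is transcribed.
→ *gixP* is ON in A.
Condition B:
Malonate is present, so KulR is inactive.
Ni²⁺ is present, so GixU is inactive.
Fumarate is present, so SibG is active.
Zn²⁺ is present, so TemY is active.
With repressor TemY bound, *sovP* is not transcribed.
So SovP is not produced.
With no repressor bound, *gixP* is transcribed.
→ *gixP* is ON in B.

both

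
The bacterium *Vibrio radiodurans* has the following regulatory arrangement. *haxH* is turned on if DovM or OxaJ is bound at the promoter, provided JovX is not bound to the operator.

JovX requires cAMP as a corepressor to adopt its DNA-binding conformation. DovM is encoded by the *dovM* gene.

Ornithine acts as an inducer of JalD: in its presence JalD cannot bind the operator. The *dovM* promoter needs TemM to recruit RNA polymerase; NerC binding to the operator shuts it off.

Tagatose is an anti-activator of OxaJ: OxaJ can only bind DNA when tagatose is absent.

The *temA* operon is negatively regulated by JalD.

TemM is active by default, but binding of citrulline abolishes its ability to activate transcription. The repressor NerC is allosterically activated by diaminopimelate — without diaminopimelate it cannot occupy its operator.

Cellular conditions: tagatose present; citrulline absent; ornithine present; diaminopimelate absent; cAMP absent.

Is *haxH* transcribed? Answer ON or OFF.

ON

cAMP is absent, so JovX is inactive.
Citrulline is absent, so TemM is active.
Diaminopimelate is absent, so NerC is inactive.
No repressor is bound and TemM is active, so *dovM* is transcribed.
So DovM is produced and active.
Tagatose is present, so OxaJ is inactive.
Activator DovM is present, so *haxH* is transcribed.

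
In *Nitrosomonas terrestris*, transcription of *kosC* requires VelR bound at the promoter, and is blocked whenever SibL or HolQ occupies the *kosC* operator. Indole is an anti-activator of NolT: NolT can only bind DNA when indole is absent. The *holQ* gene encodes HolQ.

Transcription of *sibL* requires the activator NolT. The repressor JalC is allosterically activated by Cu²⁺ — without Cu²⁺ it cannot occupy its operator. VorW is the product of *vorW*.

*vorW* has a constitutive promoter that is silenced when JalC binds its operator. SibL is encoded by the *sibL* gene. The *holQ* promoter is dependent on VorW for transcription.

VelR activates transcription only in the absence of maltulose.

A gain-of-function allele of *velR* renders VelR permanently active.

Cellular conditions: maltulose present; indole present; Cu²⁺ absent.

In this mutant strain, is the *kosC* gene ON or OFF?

OFF

Indole is present, so NolT is inactive.
Required activator NolT is absent, so *sibL* is not transcribed.
So SibL is not produced.
Cu²⁺ is absent, so JalC is inactive.
With no repressor bound, *vorW* is transcribed.
So VorW is produced and active.
No repressor is bound and VorW is active, so *holQ* is transcribed.
So HolQ is produced and active.
VelR is constitutively active in this strain.
With repressor HolQ bound, *kosC* is not transcribed.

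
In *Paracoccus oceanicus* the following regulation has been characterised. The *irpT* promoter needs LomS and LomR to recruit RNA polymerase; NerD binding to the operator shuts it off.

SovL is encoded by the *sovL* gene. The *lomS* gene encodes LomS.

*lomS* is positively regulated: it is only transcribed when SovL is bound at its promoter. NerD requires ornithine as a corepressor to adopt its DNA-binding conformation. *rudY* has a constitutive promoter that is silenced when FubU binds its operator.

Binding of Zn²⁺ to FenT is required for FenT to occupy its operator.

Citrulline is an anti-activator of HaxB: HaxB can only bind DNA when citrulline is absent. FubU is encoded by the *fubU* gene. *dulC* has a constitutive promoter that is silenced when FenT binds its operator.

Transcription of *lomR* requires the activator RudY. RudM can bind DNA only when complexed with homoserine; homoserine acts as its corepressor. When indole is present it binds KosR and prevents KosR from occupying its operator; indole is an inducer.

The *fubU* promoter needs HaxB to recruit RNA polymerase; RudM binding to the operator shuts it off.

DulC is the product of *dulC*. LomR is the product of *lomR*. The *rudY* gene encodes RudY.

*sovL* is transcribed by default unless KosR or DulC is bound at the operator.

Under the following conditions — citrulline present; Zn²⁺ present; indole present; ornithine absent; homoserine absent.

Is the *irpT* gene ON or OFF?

ON

Indole is present, so KosR is inactive.
Zn²⁺ is present, so FenT is active.
With repressor FenT bound, *dulC* is not transcribed.
So DulC is not produced.
With no repressor bound, *sovL* is transcribed.
So SovL is produced and active.
No repressor is bound and SovL is active, so *lomS* is transcribed.
So LomS is produced and active.
Homoserine is absent, so RudM is inactive.
Citrulline is present, so HaxB is inactive.
Required activator HaxB is absent, so *fubU* is not transcribed.
So FubU is not produced.
With no repressor bound, *rudY* is transcribed.
So RudY is produced and active.
No repressor is bound and RudY is active, so *lomR* is transcribed.
So LomR is produced and active.
Ornithine is absent, so NerD is inactive.
No repressor is bound and LomS and LomR are active, so *irpT* is transcribed.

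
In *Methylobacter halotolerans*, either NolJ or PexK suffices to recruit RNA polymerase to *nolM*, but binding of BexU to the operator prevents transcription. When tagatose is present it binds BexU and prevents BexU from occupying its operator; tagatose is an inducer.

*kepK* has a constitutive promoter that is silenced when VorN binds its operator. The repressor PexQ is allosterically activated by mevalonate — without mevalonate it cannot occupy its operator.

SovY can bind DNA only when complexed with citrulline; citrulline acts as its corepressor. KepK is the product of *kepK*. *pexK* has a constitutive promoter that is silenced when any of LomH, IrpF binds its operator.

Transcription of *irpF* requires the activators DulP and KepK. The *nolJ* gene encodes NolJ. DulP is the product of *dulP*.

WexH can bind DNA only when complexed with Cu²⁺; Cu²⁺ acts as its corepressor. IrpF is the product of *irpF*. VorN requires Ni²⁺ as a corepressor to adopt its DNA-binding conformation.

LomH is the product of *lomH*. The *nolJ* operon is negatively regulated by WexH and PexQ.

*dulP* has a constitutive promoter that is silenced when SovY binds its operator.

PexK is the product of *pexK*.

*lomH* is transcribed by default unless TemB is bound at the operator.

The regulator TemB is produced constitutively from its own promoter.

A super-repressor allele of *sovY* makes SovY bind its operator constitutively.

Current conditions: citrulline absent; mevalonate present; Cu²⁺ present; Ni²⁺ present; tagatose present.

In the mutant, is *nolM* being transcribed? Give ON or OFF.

Tagatose is present, so BexU is inactive.
Cu²⁺ is present, so WexH is active.
Mevalonate is present, so PexQ is active.
With repressor WexH bound, *nolJ* is not transcribed.
So NolJ is not produced.
TemB is produced constitutively and is active.
With repressor TemB bound, *lomH* is not transcribed.
So LomH is not produced.
SovY is constitutively active in this strain.
With repressor SovY bound, *dulP* is not transcribed.
So DulP is not produced.
Ni²⁺ is present, so VorN is active.
With repressor VorN bound, *kepK* is not transcribed.
So KepK is not produced.
Required activator DulP is absent, so *irpF* is not transcribed.
So IrpF is not produced.
With no repressor bound, *pexK* is transcribed.
So PexK is produced and active.
Activator PexK is present, so *nolM* is transcribed.

ON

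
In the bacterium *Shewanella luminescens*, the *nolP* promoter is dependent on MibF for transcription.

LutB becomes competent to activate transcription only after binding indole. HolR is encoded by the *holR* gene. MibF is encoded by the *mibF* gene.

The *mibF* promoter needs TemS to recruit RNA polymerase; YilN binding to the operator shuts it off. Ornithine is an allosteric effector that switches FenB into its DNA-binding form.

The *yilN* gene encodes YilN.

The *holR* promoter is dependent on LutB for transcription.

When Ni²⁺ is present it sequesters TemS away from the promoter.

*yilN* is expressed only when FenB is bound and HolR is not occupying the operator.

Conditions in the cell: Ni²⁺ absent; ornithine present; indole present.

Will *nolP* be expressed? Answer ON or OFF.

Indole is present, so LutB is active.
No repressor is bound and LutB is active, so *holR* is transcribed.
So HolR is produced and active.
Ornithine is present, so FenB is active.
With repressor HolR bound, *yilN* is not transcribed.
So YilN is not produced.
Ni²⁺ is absent, so TemS is active.
No repressor is bound and TemS is active, so *mibF* is transcribed.
So MibF is produced and active.
No repressor is bound and MibF is active, so *nolP* is transcribed.

ON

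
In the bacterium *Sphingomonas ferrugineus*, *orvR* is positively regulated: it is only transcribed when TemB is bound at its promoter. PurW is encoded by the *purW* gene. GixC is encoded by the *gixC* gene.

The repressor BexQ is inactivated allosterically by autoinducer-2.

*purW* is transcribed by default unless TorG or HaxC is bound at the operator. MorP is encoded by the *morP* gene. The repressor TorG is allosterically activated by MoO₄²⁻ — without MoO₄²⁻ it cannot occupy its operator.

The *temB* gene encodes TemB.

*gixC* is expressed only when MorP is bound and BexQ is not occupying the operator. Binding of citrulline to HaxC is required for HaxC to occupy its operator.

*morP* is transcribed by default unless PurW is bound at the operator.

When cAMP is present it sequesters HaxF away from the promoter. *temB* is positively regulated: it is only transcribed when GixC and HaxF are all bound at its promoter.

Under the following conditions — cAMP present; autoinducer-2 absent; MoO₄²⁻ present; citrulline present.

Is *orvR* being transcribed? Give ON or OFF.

OFF

MoO₄²⁻ is present, so TorG is active.
Citrulline is present, so HaxC is active.
With repressor TorG bound, *purW* is not transcribed.
So PurW is not produced.
With no repressor bound, *morP* is transcribed.
So MorP is produced and active.
Autoinducer-2 is absent, so BexQ is active.
With repressor BexQ bound, *gixC* is not transcribed.
So GixC is not produced.
cAMP is present, so HaxF is inactive.
Required activator GixC is absent, so *temB* is not transcribed.
So TemB is not produced.
Required activator TemB is absent, so *orvR* is not transcribed.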